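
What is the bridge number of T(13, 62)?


The bridge number of T(p,q) is min(p,q).
min(13, 62) = 13

13


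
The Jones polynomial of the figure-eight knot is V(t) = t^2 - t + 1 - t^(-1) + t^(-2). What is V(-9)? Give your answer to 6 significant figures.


Substituting t = -9 into V(t) = t^2 - t + 1 - t^(-1) + t^(-2):
  (+)t^(2) = 81
  (-)t^(1) = 9
  (+)t^(0) = 1
  (-)t^(-1) = 0.111111
  (+)t^(-2) = 0.0123457
Sum = (81) + (9) + (1) + (0.111111) + (0.0123457)
= 91.12345679
Rounded to 6 significant figures: 91.1235

91.1235


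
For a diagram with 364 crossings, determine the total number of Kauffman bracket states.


Each crossing contributes 2 choices (A-smoothing or B-smoothing).
Total states = 2^364 = 37576681324381331646231689548629392438010920782533117931316655544515344401833735095419183974156299248510959616

37576681324381331646231689548629392438010920782533117931316655544515344401833735095419183974156299248510959616


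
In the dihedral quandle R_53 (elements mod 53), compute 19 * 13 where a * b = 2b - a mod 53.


19 * 13 = 2*13 - 19 mod 53
= 26 - 19 mod 53
= 7 mod 53 = 7

7


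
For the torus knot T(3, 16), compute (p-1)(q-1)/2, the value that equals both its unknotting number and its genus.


For a torus knot T(p,q), both the unknotting number and genus equal (p-1)(q-1)/2.
= (3-1)(16-1)/2
= 2*15/2
= 30/2 = 15

15


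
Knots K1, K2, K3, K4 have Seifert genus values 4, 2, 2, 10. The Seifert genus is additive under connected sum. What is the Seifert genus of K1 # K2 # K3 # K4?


The Seifert genus is additive under connected sum.
Seifert genus(K1 # K2 # K3 # K4) = (4) + (2) + (2) + (10)
= 18

18


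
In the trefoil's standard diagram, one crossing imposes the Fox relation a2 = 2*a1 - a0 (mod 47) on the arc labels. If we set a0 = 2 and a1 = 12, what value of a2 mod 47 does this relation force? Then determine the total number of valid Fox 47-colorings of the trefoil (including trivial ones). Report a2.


Step 1: Apply the given crossing relation 2*a1 - a0 - a2 = 0 (mod 47).
  a2 = 2*a1 - a0 mod 47
  a2 = 2*12 - 2 mod 47
  a2 = 24 - 2 mod 47
  a2 = 22 mod 47 = 22
Step 2: The trefoil has determinant 3.
  Number of Fox p-colorings (p prime) is p^2 if p = 3, else p.
  Since 47 does not divide 3, only trivial (constant) colorings exist.
  (So the trial a0 = 2, a1 = 12 with a0 != a1 does NOT extend to a valid coloring of the whole trefoil: the other two crossing relations require 3*(a1 - a0) = 0 (mod 47), which fails.)
  Total colorings = 47
Step 3: a2 = 22, total Fox 47-colorings = 47

22


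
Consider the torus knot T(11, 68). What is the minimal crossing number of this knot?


For a torus knot T(p, q) with gcd(p,q)=1,
the crossing number is min(p*(q-1), q*(p-1)).
p*(q-1) = 11*67 = 737
q*(p-1) = 68*10 = 680
min(737, 680) = 680

680


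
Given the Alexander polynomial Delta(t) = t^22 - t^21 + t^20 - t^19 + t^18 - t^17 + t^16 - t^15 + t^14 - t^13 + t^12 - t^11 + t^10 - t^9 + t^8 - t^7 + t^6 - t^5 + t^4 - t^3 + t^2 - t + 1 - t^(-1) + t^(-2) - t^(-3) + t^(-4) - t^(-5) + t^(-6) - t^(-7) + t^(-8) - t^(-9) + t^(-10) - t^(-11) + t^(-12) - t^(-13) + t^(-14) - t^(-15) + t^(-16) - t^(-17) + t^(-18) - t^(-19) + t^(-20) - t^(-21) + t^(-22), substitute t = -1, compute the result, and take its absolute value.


Step 1: The polynomial has 45 terms with alternating signs, exponents from 22 down to -22.
Step 2: Substitute t = -1. The i-th term has coefficient (-1)^i and exponent (m-i),
  so its value is (-1)^i * (-1)^(m-i) = (-1)^m = 1 for every i.
Step 3: All 45 terms equal 1, so Delta(-1) = 45 * (1) = 45
Step 4: |Delta(-1)| = 45

45


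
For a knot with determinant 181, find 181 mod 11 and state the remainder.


Step 1: A knot is p-colorable if and only if p divides its determinant.
Step 2: Compute 181 mod 11.
181 = 16 * 11 + 5
Step 3: 181 mod 11 = 5
Step 4: The knot is 11-colorable: no

5


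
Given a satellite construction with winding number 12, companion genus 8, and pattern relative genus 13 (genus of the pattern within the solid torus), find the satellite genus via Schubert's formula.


Schubert: g(satellite) = g_rel(pattern) + |winding| * g(companion),
where g_rel(pattern) is the genus of the pattern relative to the solid torus.
= 13 + 12 * 8
= 13 + 96 = 109

109


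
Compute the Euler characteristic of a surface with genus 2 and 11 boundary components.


chi = 2 - 2g - b
= 2 - 2*2 - 11
= 2 - 4 - 11 = -13

-13


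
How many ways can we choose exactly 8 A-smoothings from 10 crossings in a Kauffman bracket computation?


We choose which 8 of 10 crossings get A-smoothings.
C(10, 8) = 10! / (8! * 2!)
= 45

45


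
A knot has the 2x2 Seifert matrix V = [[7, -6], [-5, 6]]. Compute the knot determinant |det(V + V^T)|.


Step 1: Form V + V^T where V = [[7, -6], [-5, 6]]
  V^T = [[7, -5], [-6, 6]]
  V + V^T = [[14, -11], [-11, 12]]
Step 2: det(V + V^T) = 14*12 - (-11)*(-11)
  = 168 - 121 = 47
Step 3: Knot determinant = |det(V + V^T)| = |47| = 47

47


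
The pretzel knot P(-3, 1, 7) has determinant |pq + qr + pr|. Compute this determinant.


Step 1: Compute pq + qr + pr.
pq = (-3)*1 = -3
qr = 1*7 = 7
pr = (-3)*7 = -21
pq + qr + pr = -3 + 7 + (-21) = -17
Step 2: Take absolute value.
det(P(-3,1,7)) = |-17| = 17

17


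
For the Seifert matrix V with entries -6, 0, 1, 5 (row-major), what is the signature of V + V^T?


Step 1: V + V^T = [[-12, 1], [1, 10]]
Step 2: trace = -2, det = -121
Step 3: Discriminant = (-2)^2 - 4*(-121) = 488
Step 4: Eigenvalues: 10.0454, -12.0454
Step 5: Signature = (# positive eigenvalues) - (# negative eigenvalues) = 0

0


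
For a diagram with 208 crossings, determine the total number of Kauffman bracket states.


Each crossing contributes 2 choices (A-smoothing or B-smoothing).
Total states = 2^208 = 411376139330301510538742295639337626245683966408394965837152256

411376139330301510538742295639337626245683966408394965837152256


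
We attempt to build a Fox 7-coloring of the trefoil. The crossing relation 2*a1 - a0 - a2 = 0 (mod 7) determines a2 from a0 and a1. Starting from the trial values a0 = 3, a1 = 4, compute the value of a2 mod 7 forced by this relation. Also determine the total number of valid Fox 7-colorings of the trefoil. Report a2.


Step 1: Apply the given crossing relation 2*a1 - a0 - a2 = 0 (mod 7).
  a2 = 2*a1 - a0 mod 7
  a2 = 2*4 - 3 mod 7
  a2 = 8 - 3 mod 7
  a2 = 5 mod 7 = 5
Step 2: The trefoil has determinant 3.
  Number of Fox p-colorings (p prime) is p^2 if p = 3, else p.
  Since 7 does not divide 3, only trivial (constant) colorings exist.
  (So the trial a0 = 3, a1 = 4 with a0 != a1 does NOT extend to a valid coloring of the whole trefoil: the other two crossing relations require 3*(a1 - a0) = 0 (mod 7), which fails.)
  Total colorings = 7
Step 3: a2 = 5, total Fox 7-colorings = 7

5


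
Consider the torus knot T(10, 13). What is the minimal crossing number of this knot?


For a torus knot T(p, q) with gcd(p,q)=1,
the crossing number is min(p*(q-1), q*(p-1)).
p*(q-1) = 10*12 = 120
q*(p-1) = 13*9 = 117
min(120, 117) = 117

117


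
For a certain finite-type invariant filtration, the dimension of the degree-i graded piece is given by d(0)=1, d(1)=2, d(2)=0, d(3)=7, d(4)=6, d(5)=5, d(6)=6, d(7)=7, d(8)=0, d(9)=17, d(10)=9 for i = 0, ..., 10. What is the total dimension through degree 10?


Total dimension = d(0) + d(1) + ... + d(10)
= 1 + 2 + 0 + 7 + 6 + 5 + 6 + 7 + 0 + 17 + 9
= 60

60


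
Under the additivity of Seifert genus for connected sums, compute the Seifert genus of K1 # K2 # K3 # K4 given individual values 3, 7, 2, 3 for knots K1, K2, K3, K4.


The Seifert genus is additive under connected sum.
Seifert genus(K1 # K2 # K3 # K4) = (3) + (7) + (2) + (3)
= 15

15


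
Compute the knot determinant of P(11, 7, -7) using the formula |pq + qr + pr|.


Step 1: Compute pq + qr + pr.
pq = 11*7 = 77
qr = 7*(-7) = -49
pr = 11*(-7) = -77
pq + qr + pr = 77 + (-49) + (-77) = -49
Step 2: Take absolute value.
det(P(11,7,-7)) = |-49| = 49

49


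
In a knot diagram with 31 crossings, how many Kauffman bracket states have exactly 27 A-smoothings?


We choose which 27 of 31 crossings get A-smoothings.
C(31, 27) = 31! / (27! * 4!)
= 31465

31465


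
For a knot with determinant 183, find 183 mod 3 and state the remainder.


Step 1: A knot is p-colorable if and only if p divides its determinant.
Step 2: Compute 183 mod 3.
183 = 61 * 3 + 0
Step 3: 183 mod 3 = 0
Step 4: The knot is 3-colorable: yes

0


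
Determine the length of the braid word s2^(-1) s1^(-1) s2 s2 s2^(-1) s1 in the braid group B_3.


The word length counts the number of generators (including inverses).
Listing each generator: s2^(-1), s1^(-1), s2, s2, s2^(-1), s1
There are 6 generators in this braid word.

6


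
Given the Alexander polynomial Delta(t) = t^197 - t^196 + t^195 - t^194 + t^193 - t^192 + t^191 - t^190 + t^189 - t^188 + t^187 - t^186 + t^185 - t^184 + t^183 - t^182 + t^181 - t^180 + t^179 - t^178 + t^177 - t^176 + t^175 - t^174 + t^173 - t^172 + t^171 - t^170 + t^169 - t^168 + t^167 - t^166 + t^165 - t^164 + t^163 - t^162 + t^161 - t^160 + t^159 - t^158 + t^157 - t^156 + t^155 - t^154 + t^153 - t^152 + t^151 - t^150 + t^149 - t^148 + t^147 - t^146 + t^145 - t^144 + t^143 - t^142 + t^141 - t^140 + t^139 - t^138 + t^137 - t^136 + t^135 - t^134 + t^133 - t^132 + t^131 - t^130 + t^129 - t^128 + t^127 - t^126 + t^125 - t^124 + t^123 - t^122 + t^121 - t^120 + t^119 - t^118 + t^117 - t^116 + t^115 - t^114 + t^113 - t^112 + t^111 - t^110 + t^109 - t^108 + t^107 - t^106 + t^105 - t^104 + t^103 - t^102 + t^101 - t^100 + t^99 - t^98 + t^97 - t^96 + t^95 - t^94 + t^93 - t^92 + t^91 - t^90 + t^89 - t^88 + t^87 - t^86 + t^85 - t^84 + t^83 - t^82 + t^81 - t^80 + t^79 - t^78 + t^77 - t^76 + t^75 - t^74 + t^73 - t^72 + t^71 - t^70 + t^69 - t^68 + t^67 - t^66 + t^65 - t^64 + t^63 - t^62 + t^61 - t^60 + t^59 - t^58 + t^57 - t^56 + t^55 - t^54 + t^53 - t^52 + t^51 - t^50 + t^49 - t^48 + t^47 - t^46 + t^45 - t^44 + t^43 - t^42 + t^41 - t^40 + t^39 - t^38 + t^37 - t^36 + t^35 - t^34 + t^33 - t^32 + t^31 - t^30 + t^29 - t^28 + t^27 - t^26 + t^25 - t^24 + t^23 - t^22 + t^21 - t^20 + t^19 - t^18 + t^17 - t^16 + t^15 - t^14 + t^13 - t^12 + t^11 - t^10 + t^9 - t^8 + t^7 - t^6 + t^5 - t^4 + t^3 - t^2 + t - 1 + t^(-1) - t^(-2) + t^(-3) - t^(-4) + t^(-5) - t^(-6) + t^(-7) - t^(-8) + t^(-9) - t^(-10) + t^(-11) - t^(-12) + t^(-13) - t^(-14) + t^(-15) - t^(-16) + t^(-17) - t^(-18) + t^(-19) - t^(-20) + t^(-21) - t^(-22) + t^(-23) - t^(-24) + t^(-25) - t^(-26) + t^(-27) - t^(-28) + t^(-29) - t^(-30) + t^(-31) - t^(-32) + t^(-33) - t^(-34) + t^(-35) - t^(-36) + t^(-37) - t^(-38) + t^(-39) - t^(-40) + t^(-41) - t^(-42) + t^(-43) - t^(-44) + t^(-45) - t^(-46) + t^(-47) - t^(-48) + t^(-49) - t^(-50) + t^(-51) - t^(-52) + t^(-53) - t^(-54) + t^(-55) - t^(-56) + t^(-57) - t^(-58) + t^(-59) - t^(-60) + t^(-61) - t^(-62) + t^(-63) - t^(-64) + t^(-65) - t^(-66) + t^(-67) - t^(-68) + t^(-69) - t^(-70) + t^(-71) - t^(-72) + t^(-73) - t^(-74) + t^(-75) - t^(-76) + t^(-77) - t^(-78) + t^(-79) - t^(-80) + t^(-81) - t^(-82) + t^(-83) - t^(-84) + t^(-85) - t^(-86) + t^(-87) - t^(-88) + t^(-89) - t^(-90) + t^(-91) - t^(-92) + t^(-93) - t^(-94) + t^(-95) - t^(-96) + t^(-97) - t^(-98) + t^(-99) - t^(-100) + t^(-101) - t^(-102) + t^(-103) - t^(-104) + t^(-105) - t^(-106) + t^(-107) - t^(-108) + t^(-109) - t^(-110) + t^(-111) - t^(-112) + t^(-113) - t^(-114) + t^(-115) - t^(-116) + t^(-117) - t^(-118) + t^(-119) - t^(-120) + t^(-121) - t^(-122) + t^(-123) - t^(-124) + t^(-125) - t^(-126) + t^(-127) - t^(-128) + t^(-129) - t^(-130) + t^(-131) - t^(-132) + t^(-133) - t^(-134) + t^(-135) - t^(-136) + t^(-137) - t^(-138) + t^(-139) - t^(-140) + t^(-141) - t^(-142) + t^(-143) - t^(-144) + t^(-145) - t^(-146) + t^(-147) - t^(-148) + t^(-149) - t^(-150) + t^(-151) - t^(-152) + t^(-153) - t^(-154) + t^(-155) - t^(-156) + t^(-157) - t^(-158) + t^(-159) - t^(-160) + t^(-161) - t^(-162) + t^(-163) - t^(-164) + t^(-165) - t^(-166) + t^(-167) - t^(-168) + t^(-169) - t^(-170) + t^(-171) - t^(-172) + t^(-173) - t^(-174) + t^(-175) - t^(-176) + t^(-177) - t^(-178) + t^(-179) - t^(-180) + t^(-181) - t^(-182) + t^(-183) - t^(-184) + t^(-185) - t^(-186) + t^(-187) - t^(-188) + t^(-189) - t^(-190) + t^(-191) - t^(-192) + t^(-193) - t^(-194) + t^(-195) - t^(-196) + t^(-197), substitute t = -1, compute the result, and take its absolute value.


Step 1: The polynomial has 395 terms with alternating signs, exponents from 197 down to -197.
Step 2: Substitute t = -1. The i-th term has coefficient (-1)^i and exponent (m-i),
  so its value is (-1)^i * (-1)^(m-i) = (-1)^m = -1 for every i.
Step 3: All 395 terms equal -1, so Delta(-1) = 395 * (-1) = -395
Step 4: |Delta(-1)| = 395

395


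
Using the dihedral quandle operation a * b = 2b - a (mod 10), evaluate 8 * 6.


8 * 6 = 2*6 - 8 mod 10
= 12 - 8 mod 10
= 4 mod 10 = 4

4


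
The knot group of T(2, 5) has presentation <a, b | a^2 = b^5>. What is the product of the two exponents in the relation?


The relation is a^2 = b^5.
Product of exponents = 2 * 5
= 10

10


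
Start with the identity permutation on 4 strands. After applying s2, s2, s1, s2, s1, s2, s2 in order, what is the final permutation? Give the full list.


Starting with identity [1, 2, 3, 4].
Apply generators in sequence:
  After s2: [1, 3, 2, 4]
  After s2: [1, 2, 3, 4]
  After s1: [2, 1, 3, 4]
  After s2: [2, 3, 1, 4]
  After s1: [3, 2, 1, 4]
  After s2: [3, 1, 2, 4]
  After s2: [3, 2, 1, 4]
Final permutation: [3, 2, 1, 4]

[3, 2, 1, 4]


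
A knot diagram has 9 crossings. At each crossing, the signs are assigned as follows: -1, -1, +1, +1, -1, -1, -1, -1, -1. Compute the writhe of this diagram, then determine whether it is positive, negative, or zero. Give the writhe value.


Step 1: Count positive crossings (+1).
Positive crossings: 2
Step 2: Count negative crossings (-1).
Negative crossings: 7
Step 3: Writhe = (positive) - (negative)
w = 2 - 7 = -5
Step 4: |w| = 5, and w is negative

-5


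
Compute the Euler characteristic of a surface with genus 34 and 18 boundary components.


chi = 2 - 2g - b
= 2 - 2*34 - 18
= 2 - 68 - 18 = -84

-84


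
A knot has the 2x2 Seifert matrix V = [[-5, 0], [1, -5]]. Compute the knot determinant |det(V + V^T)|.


Step 1: Form V + V^T where V = [[-5, 0], [1, -5]]
  V^T = [[-5, 1], [0, -5]]
  V + V^T = [[-10, 1], [1, -10]]
Step 2: det(V + V^T) = (-10)*(-10) - 1*1
  = 100 - 1 = 99
Step 3: Knot determinant = |det(V + V^T)| = |99| = 99

99


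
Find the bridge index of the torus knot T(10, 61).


The bridge number of T(p,q) is min(p,q).
min(10, 61) = 10

10


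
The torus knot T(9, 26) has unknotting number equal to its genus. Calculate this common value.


For a torus knot T(p,q), both the unknotting number and genus equal (p-1)(q-1)/2.
= (9-1)(26-1)/2
= 8*25/2
= 200/2 = 100

100


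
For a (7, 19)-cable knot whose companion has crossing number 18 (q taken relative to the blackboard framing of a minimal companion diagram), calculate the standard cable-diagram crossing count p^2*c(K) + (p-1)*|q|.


Step 1: Each of the c(K) crossings of the companion diagram becomes p*p = p^2 crossings among the p parallel strands, and each of the |q| twists s_1 s_2 ... s_(p-1) adds (p-1) crossings.
  Crossings = p^2 * c(K) + (p-1)*|q|
Step 2: = 7^2 * 18 + (7-1)*19
Step 3: = 49*18 + 6*19
Step 4: = 882 + 114 = 996

996


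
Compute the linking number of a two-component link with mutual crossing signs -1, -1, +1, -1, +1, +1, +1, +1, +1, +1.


Step 1: Count positive crossings: 7
Step 2: Count negative crossings: 3
Step 3: Sum of signs = 7 - 3 = 4
Step 4: Linking number = sum/2 = 4/2 = 2

2


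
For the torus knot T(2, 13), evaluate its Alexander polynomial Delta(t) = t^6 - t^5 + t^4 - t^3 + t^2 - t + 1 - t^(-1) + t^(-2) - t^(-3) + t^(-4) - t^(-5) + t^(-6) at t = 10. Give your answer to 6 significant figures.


Substituting t = 10 into Delta(t) = t^6 - t^5 + t^4 - t^3 + t^2 - t + 1 - t^(-1) + t^(-2) - t^(-3) + t^(-4) - t^(-5) + t^(-6):
Term values: (1000000) + (-100000) + (10000) + (-1000) + (100) + (-10) + (1) + (-0.1) + (0.01) + (-0.001) + (0.0001) + (-1e-05) + (1e-06)
Sum = 909090.9091
Rounded to 6 significant figures: 909091

909091


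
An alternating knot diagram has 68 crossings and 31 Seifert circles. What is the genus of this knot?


For alternating knots, g = (c - s + 1)/2.
= (68 - 31 + 1)/2
= 38/2 = 19

19


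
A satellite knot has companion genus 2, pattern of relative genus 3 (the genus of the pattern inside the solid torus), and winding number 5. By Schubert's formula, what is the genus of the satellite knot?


Schubert: g(satellite) = g_rel(pattern) + |winding| * g(companion),
where g_rel(pattern) is the genus of the pattern relative to the solid torus.
= 3 + 5 * 2
= 3 + 10 = 13

13


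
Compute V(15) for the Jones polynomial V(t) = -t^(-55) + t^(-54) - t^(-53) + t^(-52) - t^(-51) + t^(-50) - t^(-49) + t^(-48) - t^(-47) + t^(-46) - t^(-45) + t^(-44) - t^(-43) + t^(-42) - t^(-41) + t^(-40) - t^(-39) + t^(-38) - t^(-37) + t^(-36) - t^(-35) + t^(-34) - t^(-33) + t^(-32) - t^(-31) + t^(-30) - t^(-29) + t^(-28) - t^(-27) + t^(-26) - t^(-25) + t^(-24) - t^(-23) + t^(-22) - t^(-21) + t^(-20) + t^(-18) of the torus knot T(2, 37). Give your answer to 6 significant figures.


Substituting t = 15 into V(t) = -t^(-55) + t^(-54) - t^(-53) + t^(-52) - t^(-51) + t^(-50) - t^(-49) + t^(-48) - t^(-47) + t^(-46) - t^(-45) + t^(-44) - t^(-43) + t^(-42) - t^(-41) + t^(-40) - t^(-39) + t^(-38) - t^(-37) + t^(-36) - t^(-35) + t^(-34) - t^(-33) + t^(-32) - t^(-31) + t^(-30) - t^(-29) + t^(-28) - t^(-27) + t^(-26) - t^(-25) + t^(-24) - t^(-23) + t^(-22) - t^(-21) + t^(-20) + t^(-18):
  (-)t^(-55) = -2.06529e-65
  (+)t^(-54) = 3.09793e-64
  (-)t^(-53) = -4.6469e-63
  (+)t^(-52) = 6.97035e-62
  (-)t^(-51) = -1.04555e-60
  (+)t^(-50) = 1.56833e-59
  (-)t^(-49) = -2.35249e-58
  (+)t^(-48) = 3.52874e-57
  (-)t^(-47) = -5.29311e-56
  (+)t^(-46) = 7.93966e-55
  (-)t^(-45) = -1.19095e-53
  (+)t^(-44) = 1.78642e-52
  (-)t^(-43) = -2.67964e-51
  (+)t^(-42) = 4.01945e-50
  (-)t^(-41) = -6.02918e-49
  (+)t^(-40) = 9.04377e-48
  (-)t^(-39) = -1.35657e-46
  (+)t^(-38) = 2.03485e-45
  (-)t^(-37) = -3.05227e-44
  (+)t^(-36) = 4.57841e-43
  (-)t^(-35) = -6.86761e-42
  (+)t^(-34) = 1.03014e-40
  (-)t^(-33) = -1.54521e-39
  (+)t^(-32) = 2.31782e-38
  (-)t^(-31) = -3.47673e-37
  (+)t^(-30) = 5.2151e-36
  (-)t^(-29) = -7.82264e-35
  (+)t^(-28) = 1.1734e-33
  (-)t^(-27) = -1.76009e-32
  (+)t^(-26) = 2.64014e-31
  (-)t^(-25) = -3.96021e-30
  (+)t^(-24) = 5.94032e-29
  (-)t^(-23) = -8.91048e-28
  (+)t^(-22) = 1.33657e-26
  (-)t^(-21) = -2.00486e-25
  (+)t^(-20) = 3.00729e-24
  (+)t^(-18) = 6.76639e-22
Sum = (-2.06529e-65) + (3.09793e-64) + (-4.6469e-63) + (6.97035e-62) + (-1.04555e-60) + (1.56833e-59) + (-2.35249e-58) + (3.52874e-57) + (-5.29311e-56) + (7.93966e-55) + (-1.19095e-53) + (1.78642e-52) + (-2.67964e-51) + (4.01945e-50) + (-6.02918e-49) + (9.04377e-48) + (-1.35657e-46) + (2.03485e-45) + (-3.05227e-44) + (4.57841e-43) + (-6.86761e-42) + (1.03014e-40) + (-1.54521e-39) + (2.31782e-38) + (-3.47673e-37) + (5.2151e-36) + (-7.82264e-35) + (1.1734e-33) + (-1.76009e-32) + (2.64014e-31) + (-3.96021e-30) + (5.94032e-29) + (-8.91048e-28) + (1.33657e-26) + (-2.00486e-25) + (3.00729e-24) + (6.76639e-22)
= 6.794588158e-22
Rounded to 6 significant figures: 6.79459e-22

6.79459e-22


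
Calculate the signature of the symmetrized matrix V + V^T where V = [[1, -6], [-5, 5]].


Step 1: V + V^T = [[2, -11], [-11, 10]]
Step 2: trace = 12, det = -101
Step 3: Discriminant = 12^2 - 4*(-101) = 548
Step 4: Eigenvalues: 17.7047, -5.7047
Step 5: Signature = (# positive eigenvalues) - (# negative eigenvalues) = 0

0


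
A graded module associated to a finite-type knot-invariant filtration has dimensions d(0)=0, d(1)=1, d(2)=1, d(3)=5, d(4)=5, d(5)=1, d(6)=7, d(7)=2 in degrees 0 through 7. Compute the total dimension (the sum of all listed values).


Total dimension = d(0) + d(1) + ... + d(7)
= 0 + 1 + 1 + 5 + 5 + 1 + 7 + 2
= 22

22


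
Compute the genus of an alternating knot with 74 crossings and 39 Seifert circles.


For alternating knots, g = (c - s + 1)/2.
= (74 - 39 + 1)/2
= 36/2 = 18

18


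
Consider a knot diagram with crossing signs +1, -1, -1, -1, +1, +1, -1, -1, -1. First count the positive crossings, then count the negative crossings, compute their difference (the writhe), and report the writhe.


Step 1: Count positive crossings (+1).
Positive crossings: 3
Step 2: Count negative crossings (-1).
Negative crossings: 6
Step 3: Writhe = (positive) - (negative)
w = 3 - 6 = -3
Step 4: |w| = 3, and w is negative

-3


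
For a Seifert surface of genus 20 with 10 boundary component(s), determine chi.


chi = 2 - 2g - b
= 2 - 2*20 - 10
= 2 - 40 - 10 = -48

-48


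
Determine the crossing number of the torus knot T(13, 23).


For a torus knot T(p, q) with gcd(p,q)=1,
the crossing number is min(p*(q-1), q*(p-1)).
p*(q-1) = 13*22 = 286
q*(p-1) = 23*12 = 276
min(286, 276) = 276

276


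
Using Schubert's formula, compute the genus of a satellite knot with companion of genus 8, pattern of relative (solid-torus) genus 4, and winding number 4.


Schubert: g(satellite) = g_rel(pattern) + |winding| * g(companion),
where g_rel(pattern) is the genus of the pattern relative to the solid torus.
= 4 + 4 * 8
= 4 + 32 = 36

36


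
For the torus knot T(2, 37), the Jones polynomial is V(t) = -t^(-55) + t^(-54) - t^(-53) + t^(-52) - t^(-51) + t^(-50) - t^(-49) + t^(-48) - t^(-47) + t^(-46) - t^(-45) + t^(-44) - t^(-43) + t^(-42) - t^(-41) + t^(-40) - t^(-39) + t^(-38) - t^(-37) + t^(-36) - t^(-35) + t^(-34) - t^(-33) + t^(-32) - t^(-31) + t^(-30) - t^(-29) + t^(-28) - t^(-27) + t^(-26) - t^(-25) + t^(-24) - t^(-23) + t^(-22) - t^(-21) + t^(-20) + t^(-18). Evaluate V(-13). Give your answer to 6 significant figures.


Substituting t = -13 into V(t) = -t^(-55) + t^(-54) - t^(-53) + t^(-52) - t^(-51) + t^(-50) - t^(-49) + t^(-48) - t^(-47) + t^(-46) - t^(-45) + t^(-44) - t^(-43) + t^(-42) - t^(-41) + t^(-40) - t^(-39) + t^(-38) - t^(-37) + t^(-36) - t^(-35) + t^(-34) - t^(-33) + t^(-32) - t^(-31) + t^(-30) - t^(-29) + t^(-28) - t^(-27) + t^(-26) - t^(-25) + t^(-24) - t^(-23) + t^(-22) - t^(-21) + t^(-20) + t^(-18):
  (-)t^(-55) = 5.40898e-62
  (+)t^(-54) = 7.03168e-61
  (-)t^(-53) = 9.14118e-60
  (+)t^(-52) = 1.18835e-58
  (-)t^(-51) = 1.54486e-57
  (+)t^(-50) = 2.00832e-56
  (-)t^(-49) = 2.61081e-55
  (+)t^(-48) = 3.39406e-54
  (-)t^(-47) = 4.41227e-53
  (+)t^(-46) = 5.73596e-52
  (-)t^(-45) = 7.45674e-51
  (+)t^(-44) = 9.69377e-50
  (-)t^(-43) = 1.26019e-48
  (+)t^(-42) = 1.63825e-47
  (-)t^(-41) = 2.12972e-46
  (+)t^(-40) = 2.76864e-45
  (-)t^(-39) = 3.59923e-44
  (+)t^(-38) = 4.679e-43
  (-)t^(-37) = 6.08269e-42
  (+)t^(-36) = 7.9075e-41
  (-)t^(-35) = 1.02798e-39
  (+)t^(-34) = 1.33637e-38
  (-)t^(-33) = 1.73728e-37
  (+)t^(-32) = 2.25846e-36
  (-)t^(-31) = 2.936e-35
  (+)t^(-30) = 3.8168e-34
  (-)t^(-29) = 4.96184e-33
  (+)t^(-28) = 6.45039e-32
  (-)t^(-27) = 8.38551e-31
  (+)t^(-26) = 1.09012e-29
  (-)t^(-25) = 1.41715e-28
  (+)t^(-24) = 1.8423e-27
  (-)t^(-23) = 2.39499e-26
  (+)t^(-22) = 3.11348e-25
  (-)t^(-21) = 4.04753e-24
  (+)t^(-20) = 5.26178e-23
  (+)t^(-18) = 8.89241e-21
Sum = (5.40898e-62) + (7.03168e-61) + (9.14118e-60) + (1.18835e-58) + (1.54486e-57) + (2.00832e-56) + (2.61081e-55) + (3.39406e-54) + (4.41227e-53) + (5.73596e-52) + (7.45674e-51) + (9.69377e-50) + (1.26019e-48) + (1.63825e-47) + (2.12972e-46) + (2.76864e-45) + (3.59923e-44) + (4.679e-43) + (6.08269e-42) + (7.9075e-41) + (1.02798e-39) + (1.33637e-38) + (1.73728e-37) + (2.25846e-36) + (2.936e-35) + (3.8168e-34) + (4.96184e-33) + (6.45039e-32) + (8.38551e-31) + (1.09012e-29) + (1.41715e-28) + (1.8423e-27) + (2.39499e-26) + (3.11348e-25) + (4.04753e-24) + (5.26178e-23) + (8.89241e-21)
= 8.949416339e-21
Rounded to 6 significant figures: 8.94942e-21

8.94942e-21


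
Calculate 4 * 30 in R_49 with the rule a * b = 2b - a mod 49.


4 * 30 = 2*30 - 4 mod 49
= 60 - 4 mod 49
= 56 mod 49 = 7

7


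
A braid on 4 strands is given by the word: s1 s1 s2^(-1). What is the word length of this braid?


The word length counts the number of generators (including inverses).
Listing each generator: s1, s1, s2^(-1)
There are 3 generators in this braid word.

3


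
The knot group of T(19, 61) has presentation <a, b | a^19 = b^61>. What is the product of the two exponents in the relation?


The relation is a^19 = b^61.
Product of exponents = 19 * 61
= 1159

1159


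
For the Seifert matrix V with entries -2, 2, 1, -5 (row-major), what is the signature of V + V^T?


Step 1: V + V^T = [[-4, 3], [3, -10]]
Step 2: trace = -14, det = 31
Step 3: Discriminant = (-14)^2 - 4*31 = 72
Step 4: Eigenvalues: -2.75736, -11.2426
Step 5: Signature = (# positive eigenvalues) - (# negative eigenvalues) = -2

-2


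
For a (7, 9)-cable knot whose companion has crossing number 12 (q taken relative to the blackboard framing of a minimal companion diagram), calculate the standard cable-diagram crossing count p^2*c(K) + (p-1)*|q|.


Step 1: Each of the c(K) crossings of the companion diagram becomes p*p = p^2 crossings among the p parallel strands, and each of the |q| twists s_1 s_2 ... s_(p-1) adds (p-1) crossings.
  Crossings = p^2 * c(K) + (p-1)*|q|
Step 2: = 7^2 * 12 + (7-1)*9
Step 3: = 49*12 + 6*9
Step 4: = 588 + 54 = 642

642


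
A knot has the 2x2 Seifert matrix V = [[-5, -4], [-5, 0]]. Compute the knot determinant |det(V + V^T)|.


Step 1: Form V + V^T where V = [[-5, -4], [-5, 0]]
  V^T = [[-5, -5], [-4, 0]]
  V + V^T = [[-10, -9], [-9, 0]]
Step 2: det(V + V^T) = (-10)*0 - (-9)*(-9)
  = 0 - 81 = -81
Step 3: Knot determinant = |det(V + V^T)| = |-81| = 81

81


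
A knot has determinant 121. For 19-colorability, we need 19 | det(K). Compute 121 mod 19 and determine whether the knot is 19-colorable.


Step 1: A knot is p-colorable if and only if p divides its determinant.
Step 2: Compute 121 mod 19.
121 = 6 * 19 + 7
Step 3: 121 mod 19 = 7
Step 4: The knot is 19-colorable: no

7


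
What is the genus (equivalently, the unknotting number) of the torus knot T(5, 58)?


For a torus knot T(p,q), both the unknotting number and genus equal (p-1)(q-1)/2.
= (5-1)(58-1)/2
= 4*57/2
= 228/2 = 114

114


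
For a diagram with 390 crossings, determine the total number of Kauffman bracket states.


Each crossing contributes 2 choices (A-smoothing or B-smoothing).
Total states = 2^390 = 2521728396569246669585858566409191283525103313309788586748690777871726193375821479130513040312634601011624191379636224

2521728396569246669585858566409191283525103313309788586748690777871726193375821479130513040312634601011624191379636224


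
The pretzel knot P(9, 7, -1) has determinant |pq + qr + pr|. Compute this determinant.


Step 1: Compute pq + qr + pr.
pq = 9*7 = 63
qr = 7*(-1) = -7
pr = 9*(-1) = -9
pq + qr + pr = 63 + (-7) + (-9) = 47
Step 2: Take absolute value.
det(P(9,7,-1)) = |47| = 47

47


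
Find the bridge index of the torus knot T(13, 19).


The bridge number of T(p,q) is min(p,q).
min(13, 19) = 13

13


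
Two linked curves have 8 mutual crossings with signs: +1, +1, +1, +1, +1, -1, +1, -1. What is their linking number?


Step 1: Count positive crossings: 6
Step 2: Count negative crossings: 2
Step 3: Sum of signs = 6 - 2 = 4
Step 4: Linking number = sum/2 = 4/2 = 2

2


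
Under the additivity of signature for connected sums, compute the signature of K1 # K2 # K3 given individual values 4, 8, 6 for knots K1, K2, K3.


The signature is additive under connected sum.
signature(K1 # K2 # K3) = (4) + (8) + (6)
= 18

18


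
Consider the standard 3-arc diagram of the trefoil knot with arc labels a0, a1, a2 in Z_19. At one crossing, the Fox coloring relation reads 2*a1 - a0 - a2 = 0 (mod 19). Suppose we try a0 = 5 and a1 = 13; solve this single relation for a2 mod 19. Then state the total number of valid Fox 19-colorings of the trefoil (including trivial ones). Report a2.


Step 1: Apply the given crossing relation 2*a1 - a0 - a2 = 0 (mod 19).
  a2 = 2*a1 - a0 mod 19
  a2 = 2*13 - 5 mod 19
  a2 = 26 - 5 mod 19
  a2 = 21 mod 19 = 2
Step 2: The trefoil has determinant 3.
  Number of Fox p-colorings (p prime) is p^2 if p = 3, else p.
  Since 19 does not divide 3, only trivial (constant) colorings exist.
  (So the trial a0 = 5, a1 = 13 with a0 != a1 does NOT extend to a valid coloring of the whole trefoil: the other two crossing relations require 3*(a1 - a0) = 0 (mod 19), which fails.)
  Total colorings = 19
Step 3: a2 = 2, total Fox 19-colorings = 19

2


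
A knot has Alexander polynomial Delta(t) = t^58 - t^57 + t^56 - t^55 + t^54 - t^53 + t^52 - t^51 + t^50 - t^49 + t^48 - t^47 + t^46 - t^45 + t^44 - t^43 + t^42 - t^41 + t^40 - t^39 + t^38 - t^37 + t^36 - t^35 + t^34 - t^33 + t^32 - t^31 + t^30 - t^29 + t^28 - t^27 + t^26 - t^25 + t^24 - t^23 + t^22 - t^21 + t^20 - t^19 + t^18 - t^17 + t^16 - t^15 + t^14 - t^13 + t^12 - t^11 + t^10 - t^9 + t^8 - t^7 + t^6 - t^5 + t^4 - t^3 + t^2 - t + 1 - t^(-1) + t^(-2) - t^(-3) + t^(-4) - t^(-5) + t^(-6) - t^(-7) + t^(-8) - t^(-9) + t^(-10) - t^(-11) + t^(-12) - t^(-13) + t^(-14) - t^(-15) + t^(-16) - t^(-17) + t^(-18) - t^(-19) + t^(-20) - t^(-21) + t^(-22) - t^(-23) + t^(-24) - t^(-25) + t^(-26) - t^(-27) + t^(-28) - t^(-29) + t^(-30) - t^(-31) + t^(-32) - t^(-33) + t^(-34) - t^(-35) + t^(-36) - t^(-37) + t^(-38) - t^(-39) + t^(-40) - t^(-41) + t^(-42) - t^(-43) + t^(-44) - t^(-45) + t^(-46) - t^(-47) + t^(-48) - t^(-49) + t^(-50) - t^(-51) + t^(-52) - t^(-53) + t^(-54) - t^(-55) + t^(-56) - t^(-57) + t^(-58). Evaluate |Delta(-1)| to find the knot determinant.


Step 1: The polynomial has 117 terms with alternating signs, exponents from 58 down to -58.
Step 2: Substitute t = -1. The i-th term has coefficient (-1)^i and exponent (m-i),
  so its value is (-1)^i * (-1)^(m-i) = (-1)^m = 1 for every i.
Step 3: All 117 terms equal 1, so Delta(-1) = 117 * (1) = 117
Step 4: |Delta(-1)| = 117

117


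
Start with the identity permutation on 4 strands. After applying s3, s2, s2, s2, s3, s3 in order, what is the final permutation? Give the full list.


Starting with identity [1, 2, 3, 4].
Apply generators in sequence:
  After s3: [1, 2, 4, 3]
  After s2: [1, 4, 2, 3]
  After s2: [1, 2, 4, 3]
  After s2: [1, 4, 2, 3]
  After s3: [1, 4, 3, 2]
  After s3: [1, 4, 2, 3]
Final permutation: [1, 4, 2, 3]

[1, 4, 2, 3]


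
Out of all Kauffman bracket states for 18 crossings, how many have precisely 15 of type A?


We choose which 15 of 18 crossings get A-smoothings.
C(18, 15) = 18! / (15! * 3!)
= 816

816


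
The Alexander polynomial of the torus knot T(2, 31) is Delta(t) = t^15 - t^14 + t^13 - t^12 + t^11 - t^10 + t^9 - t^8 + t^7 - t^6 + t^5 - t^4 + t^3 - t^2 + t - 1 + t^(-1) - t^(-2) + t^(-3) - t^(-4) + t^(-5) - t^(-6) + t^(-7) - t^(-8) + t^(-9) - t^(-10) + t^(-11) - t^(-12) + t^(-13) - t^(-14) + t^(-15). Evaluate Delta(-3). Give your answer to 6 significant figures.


Substituting t = -3 into Delta(t) = t^15 - t^14 + t^13 - t^12 + t^11 - t^10 + t^9 - t^8 + t^7 - t^6 + t^5 - t^4 + t^3 - t^2 + t - 1 + t^(-1) - t^(-2) + t^(-3) - t^(-4) + t^(-5) - t^(-6) + t^(-7) - t^(-8) + t^(-9) - t^(-10) + t^(-11) - t^(-12) + t^(-13) - t^(-14) + t^(-15):
Term values: (-14348907) + (-4782969) + (-1594323) + (-531441) + (-177147) + (-59049) + (-19683) + (-6561) + (-2187) + (-729) + (-243) + (-81) + (-27) + (-9) + (-3) + (-1) + (-0.333333) + (-0.111111) + (-0.037037) + (-0.0123457) + (-0.00411523) + (-0.00137174) + (-0.000457247) + (-0.000152416) + (-5.08053e-05) + (-1.69351e-05) + (-5.64503e-06) + (-1.88168e-06) + (-6.27225e-07) + (-2.09075e-07) + (-6.96917e-08)
Sum = -21523360.5
Rounded to 6 significant figures: -2.15234e+07

-2.15234e+07


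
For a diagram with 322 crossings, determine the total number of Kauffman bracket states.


Each crossing contributes 2 choices (A-smoothing or B-smoothing).
Total states = 2^322 = 8543948143683640329580086824678208458410818089426611079788166431288878903122562200091848347746304

8543948143683640329580086824678208458410818089426611079788166431288878903122562200091848347746304


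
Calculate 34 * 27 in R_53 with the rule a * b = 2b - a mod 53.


34 * 27 = 2*27 - 34 mod 53
= 54 - 34 mod 53
= 20 mod 53 = 20

20


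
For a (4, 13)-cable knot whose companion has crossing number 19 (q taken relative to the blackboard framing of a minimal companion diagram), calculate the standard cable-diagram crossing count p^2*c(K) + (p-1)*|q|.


Step 1: Each of the c(K) crossings of the companion diagram becomes p*p = p^2 crossings among the p parallel strands, and each of the |q| twists s_1 s_2 ... s_(p-1) adds (p-1) crossings.
  Crossings = p^2 * c(K) + (p-1)*|q|
Step 2: = 4^2 * 19 + (4-1)*13
Step 3: = 16*19 + 3*13
Step 4: = 304 + 39 = 343

343


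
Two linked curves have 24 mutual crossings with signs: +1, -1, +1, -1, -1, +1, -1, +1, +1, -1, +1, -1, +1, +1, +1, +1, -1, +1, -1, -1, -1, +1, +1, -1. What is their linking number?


Step 1: Count positive crossings: 13
Step 2: Count negative crossings: 11
Step 3: Sum of signs = 13 - 11 = 2
Step 4: Linking number = sum/2 = 2/2 = 1

1


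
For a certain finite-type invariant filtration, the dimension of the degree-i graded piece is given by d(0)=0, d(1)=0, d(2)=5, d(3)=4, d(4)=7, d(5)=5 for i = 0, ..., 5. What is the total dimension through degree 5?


Total dimension = d(0) + d(1) + ... + d(5)
= 0 + 0 + 5 + 4 + 7 + 5
= 21

21


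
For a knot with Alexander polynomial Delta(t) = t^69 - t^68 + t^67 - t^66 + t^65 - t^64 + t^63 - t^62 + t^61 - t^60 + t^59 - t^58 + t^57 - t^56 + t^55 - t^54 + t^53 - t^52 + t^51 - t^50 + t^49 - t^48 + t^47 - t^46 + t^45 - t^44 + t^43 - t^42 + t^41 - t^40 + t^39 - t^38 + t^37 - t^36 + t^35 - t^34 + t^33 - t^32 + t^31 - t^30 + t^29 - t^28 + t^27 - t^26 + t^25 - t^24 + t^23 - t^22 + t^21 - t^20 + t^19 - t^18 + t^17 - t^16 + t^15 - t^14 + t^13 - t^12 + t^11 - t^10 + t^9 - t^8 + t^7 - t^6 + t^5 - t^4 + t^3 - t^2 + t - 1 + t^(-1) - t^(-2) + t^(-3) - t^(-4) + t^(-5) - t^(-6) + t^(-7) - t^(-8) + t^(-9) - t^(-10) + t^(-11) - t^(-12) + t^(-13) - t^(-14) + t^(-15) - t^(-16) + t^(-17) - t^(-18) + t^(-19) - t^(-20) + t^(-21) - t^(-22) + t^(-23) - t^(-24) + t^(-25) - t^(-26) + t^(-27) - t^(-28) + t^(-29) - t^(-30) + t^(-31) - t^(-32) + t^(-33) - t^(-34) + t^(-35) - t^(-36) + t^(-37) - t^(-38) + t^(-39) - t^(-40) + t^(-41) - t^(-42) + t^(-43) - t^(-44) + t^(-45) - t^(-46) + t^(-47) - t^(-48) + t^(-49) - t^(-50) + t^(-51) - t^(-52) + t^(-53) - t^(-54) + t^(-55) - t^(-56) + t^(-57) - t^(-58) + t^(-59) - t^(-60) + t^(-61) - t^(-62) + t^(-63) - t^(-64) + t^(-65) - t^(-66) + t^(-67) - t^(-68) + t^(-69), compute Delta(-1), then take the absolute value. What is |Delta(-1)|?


Step 1: The polynomial has 139 terms with alternating signs, exponents from 69 down to -69.
Step 2: Substitute t = -1. The i-th term has coefficient (-1)^i and exponent (m-i),
  so its value is (-1)^i * (-1)^(m-i) = (-1)^m = -1 for every i.
Step 3: All 139 terms equal -1, so Delta(-1) = 139 * (-1) = -139
Step 4: |Delta(-1)| = 139

139


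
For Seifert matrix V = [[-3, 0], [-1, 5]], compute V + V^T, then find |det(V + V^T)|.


Step 1: Form V + V^T where V = [[-3, 0], [-1, 5]]
  V^T = [[-3, -1], [0, 5]]
  V + V^T = [[-6, -1], [-1, 10]]
Step 2: det(V + V^T) = (-6)*10 - (-1)*(-1)
  = -60 - 1 = -61
Step 3: Knot determinant = |det(V + V^T)| = |-61| = 61

61


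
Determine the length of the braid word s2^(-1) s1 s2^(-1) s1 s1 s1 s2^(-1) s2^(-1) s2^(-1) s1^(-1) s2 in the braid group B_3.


The word length counts the number of generators (including inverses).
Listing each generator: s2^(-1), s1, s2^(-1), s1, s1, s1, s2^(-1), s2^(-1), s2^(-1), s1^(-1), s2
There are 11 generators in this braid word.

11


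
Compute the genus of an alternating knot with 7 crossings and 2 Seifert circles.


For alternating knots, g = (c - s + 1)/2.
= (7 - 2 + 1)/2
= 6/2 = 3

3


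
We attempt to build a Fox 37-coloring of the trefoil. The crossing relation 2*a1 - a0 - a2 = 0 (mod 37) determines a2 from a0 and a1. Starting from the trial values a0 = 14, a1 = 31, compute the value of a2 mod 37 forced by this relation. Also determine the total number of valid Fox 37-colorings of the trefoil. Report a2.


Step 1: Apply the given crossing relation 2*a1 - a0 - a2 = 0 (mod 37).
  a2 = 2*a1 - a0 mod 37
  a2 = 2*31 - 14 mod 37
  a2 = 62 - 14 mod 37
  a2 = 48 mod 37 = 11
Step 2: The trefoil has determinant 3.
  Number of Fox p-colorings (p prime) is p^2 if p = 3, else p.
  Since 37 does not divide 3, only trivial (constant) colorings exist.
  (So the trial a0 = 14, a1 = 31 with a0 != a1 does NOT extend to a valid coloring of the whole trefoil: the other two crossing relations require 3*(a1 - a0) = 0 (mod 37), which fails.)
  Total colorings = 37
Step 3: a2 = 11, total Fox 37-colorings = 37

11


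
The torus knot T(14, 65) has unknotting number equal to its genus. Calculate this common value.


For a torus knot T(p,q), both the unknotting number and genus equal (p-1)(q-1)/2.
= (14-1)(65-1)/2
= 13*64/2
= 832/2 = 416

416


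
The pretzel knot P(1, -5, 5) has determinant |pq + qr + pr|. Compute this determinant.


Step 1: Compute pq + qr + pr.
pq = 1*(-5) = -5
qr = (-5)*5 = -25
pr = 1*5 = 5
pq + qr + pr = -5 + (-25) + 5 = -25
Step 2: Take absolute value.
det(P(1,-5,5)) = |-25| = 25

25


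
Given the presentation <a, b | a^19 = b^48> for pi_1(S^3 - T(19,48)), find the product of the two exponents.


The relation is a^19 = b^48.
Product of exponents = 19 * 48
= 912

912


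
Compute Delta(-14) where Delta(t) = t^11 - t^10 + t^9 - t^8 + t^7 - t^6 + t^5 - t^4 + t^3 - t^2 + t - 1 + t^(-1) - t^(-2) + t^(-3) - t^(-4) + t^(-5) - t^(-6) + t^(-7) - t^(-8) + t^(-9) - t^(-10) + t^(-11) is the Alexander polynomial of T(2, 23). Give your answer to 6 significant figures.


Substituting t = -14 into Delta(t) = t^11 - t^10 + t^9 - t^8 + t^7 - t^6 + t^5 - t^4 + t^3 - t^2 + t - 1 + t^(-1) - t^(-2) + t^(-3) - t^(-4) + t^(-5) - t^(-6) + t^(-7) - t^(-8) + t^(-9) - t^(-10) + t^(-11):
Term values: (-4049565169664) + (-289254654976) + (-20661046784) + (-1475789056) + (-105413504) + (-7529536) + (-537824) + (-38416) + (-2744) + (-196) + (-14) + (-1) + (-0.0714286) + (-0.00510204) + (-0.000364431) + (-2.60308e-05) + (-1.85934e-06) + (-1.3281e-07) + (-9.48645e-09) + (-6.77604e-10) + (-4.84003e-11) + (-3.45716e-12) + (-2.4694e-13)
Sum = -4.361070183e+12
Rounded to 6 significant figures: -4.36107e+12

-4.36107e+12


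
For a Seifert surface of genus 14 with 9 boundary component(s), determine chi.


chi = 2 - 2g - b
= 2 - 2*14 - 9
= 2 - 28 - 9 = -35

-35


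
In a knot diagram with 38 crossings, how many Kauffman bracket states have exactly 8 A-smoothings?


We choose which 8 of 38 crossings get A-smoothings.
C(38, 8) = 38! / (8! * 30!)
= 48903492

48903492


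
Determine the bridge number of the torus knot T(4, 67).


The bridge number of T(p,q) is min(p,q).
min(4, 67) = 4

4


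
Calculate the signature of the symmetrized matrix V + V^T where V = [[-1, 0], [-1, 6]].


Step 1: V + V^T = [[-2, -1], [-1, 12]]
Step 2: trace = 10, det = -25
Step 3: Discriminant = 10^2 - 4*(-25) = 200
Step 4: Eigenvalues: 12.0711, -2.07107
Step 5: Signature = (# positive eigenvalues) - (# negative eigenvalues) = 0

0


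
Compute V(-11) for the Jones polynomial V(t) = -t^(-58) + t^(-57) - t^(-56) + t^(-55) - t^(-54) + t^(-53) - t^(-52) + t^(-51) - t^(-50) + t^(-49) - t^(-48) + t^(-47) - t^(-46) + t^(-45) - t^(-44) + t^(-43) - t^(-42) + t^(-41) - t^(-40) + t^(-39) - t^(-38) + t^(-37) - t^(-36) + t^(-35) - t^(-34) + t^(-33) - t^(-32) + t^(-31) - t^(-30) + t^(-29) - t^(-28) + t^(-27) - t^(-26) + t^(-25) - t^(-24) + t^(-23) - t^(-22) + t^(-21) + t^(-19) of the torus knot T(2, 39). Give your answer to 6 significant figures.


Substituting t = -11 into V(t) = -t^(-58) + t^(-57) - t^(-56) + t^(-55) - t^(-54) + t^(-53) - t^(-52) + t^(-51) - t^(-50) + t^(-49) - t^(-48) + t^(-47) - t^(-46) + t^(-45) - t^(-44) + t^(-43) - t^(-42) + t^(-41) - t^(-40) + t^(-39) - t^(-38) + t^(-37) - t^(-36) + t^(-35) - t^(-34) + t^(-33) - t^(-32) + t^(-31) - t^(-30) + t^(-29) - t^(-28) + t^(-27) - t^(-26) + t^(-25) - t^(-24) + t^(-23) - t^(-22) + t^(-21) + t^(-19):
  (-)t^(-58) = -3.97397e-61
  (+)t^(-57) = -4.37136e-60
  (-)t^(-56) = -4.8085e-59
  (+)t^(-55) = -5.28935e-58
  (-)t^(-54) = -5.81829e-57
  (+)t^(-53) = -6.40011e-56
  (-)t^(-52) = -7.04013e-55
  (+)t^(-51) = -7.74414e-54
  (-)t^(-50) = -8.51855e-53
  (+)t^(-49) = -9.37041e-52
  (-)t^(-48) = -1.03074e-50
  (+)t^(-47) = -1.13382e-49
  (-)t^(-46) = -1.2472e-48
  (+)t^(-45) = -1.37192e-47
  (-)t^(-44) = -1.50911e-46
  (+)t^(-43) = -1.66002e-45
  (-)t^(-42) = -1.82603e-44
  (+)t^(-41) = -2.00863e-43
  (-)t^(-40) = -2.20949e-42
  (+)t^(-39) = -2.43044e-41
  (-)t^(-38) = -2.67349e-40
  (+)t^(-37) = -2.94083e-39
  (-)t^(-36) = -3.23492e-38
  (+)t^(-35) = -3.55841e-37
  (-)t^(-34) = -3.91425e-36
  (+)t^(-33) = -4.30568e-35
  (-)t^(-32) = -4.73624e-34
  (+)t^(-31) = -5.20987e-33
  (-)t^(-30) = -5.73086e-32
  (+)t^(-29) = -6.30394e-31
  (-)t^(-28) = -6.93433e-30
  (+)t^(-27) = -7.62777e-29
  (-)t^(-26) = -8.39055e-28
  (+)t^(-25) = -9.2296e-27
  (-)t^(-24) = -1.01526e-25
  (+)t^(-23) = -1.11678e-24
  (-)t^(-22) = -1.22846e-23
  (+)t^(-21) = -1.35131e-22
  (+)t^(-19) = -1.63508e-20
Sum = (-3.97397e-61) + (-4.37136e-60) + (-4.8085e-59) + (-5.28935e-58) + (-5.81829e-57) + (-6.40011e-56) + (-7.04013e-55) + (-7.74414e-54) + (-8.51855e-53) + (-9.37041e-52) + (-1.03074e-50) + (-1.13382e-49) + (-1.2472e-48) + (-1.37192e-47) + (-1.50911e-46) + (-1.66002e-45) + (-1.82603e-44) + (-2.00863e-43) + (-2.20949e-42) + (-2.43044e-41) + (-2.67349e-40) + (-2.94083e-39) + (-3.23492e-38) + (-3.55841e-37) + (-3.91425e-36) + (-4.30568e-35) + (-4.73624e-34) + (-5.20987e-33) + (-5.73086e-32) + (-6.30394e-31) + (-6.93433e-30) + (-7.62777e-29) + (-8.39055e-28) + (-9.2296e-27) + (-1.01526e-25) + (-1.11678e-24) + (-1.22846e-23) + (-1.35131e-22) + (-1.63508e-20)
= -1.649944271e-20
Rounded to 6 significant figures: -1.64994e-20

-1.64994e-20
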